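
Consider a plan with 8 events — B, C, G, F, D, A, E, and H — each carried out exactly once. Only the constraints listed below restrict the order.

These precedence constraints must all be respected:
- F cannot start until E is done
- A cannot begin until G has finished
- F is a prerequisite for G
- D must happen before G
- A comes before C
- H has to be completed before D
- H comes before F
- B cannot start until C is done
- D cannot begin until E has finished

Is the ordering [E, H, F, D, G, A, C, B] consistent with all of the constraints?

Every stated constraint is respected: E sits at position 1, ahead of D at position 4, and each of the other listed pairs likewise has the predecessor earlier in the sequence.

Yes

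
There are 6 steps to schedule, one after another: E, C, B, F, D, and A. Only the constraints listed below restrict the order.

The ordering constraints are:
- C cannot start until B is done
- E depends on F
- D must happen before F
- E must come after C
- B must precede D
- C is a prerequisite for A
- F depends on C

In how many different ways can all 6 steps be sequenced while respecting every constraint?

Only B has no prerequisites, so it must go first.
Systematically extending each partial ordering one step at a time and counting, there are 7 complete orderings.

7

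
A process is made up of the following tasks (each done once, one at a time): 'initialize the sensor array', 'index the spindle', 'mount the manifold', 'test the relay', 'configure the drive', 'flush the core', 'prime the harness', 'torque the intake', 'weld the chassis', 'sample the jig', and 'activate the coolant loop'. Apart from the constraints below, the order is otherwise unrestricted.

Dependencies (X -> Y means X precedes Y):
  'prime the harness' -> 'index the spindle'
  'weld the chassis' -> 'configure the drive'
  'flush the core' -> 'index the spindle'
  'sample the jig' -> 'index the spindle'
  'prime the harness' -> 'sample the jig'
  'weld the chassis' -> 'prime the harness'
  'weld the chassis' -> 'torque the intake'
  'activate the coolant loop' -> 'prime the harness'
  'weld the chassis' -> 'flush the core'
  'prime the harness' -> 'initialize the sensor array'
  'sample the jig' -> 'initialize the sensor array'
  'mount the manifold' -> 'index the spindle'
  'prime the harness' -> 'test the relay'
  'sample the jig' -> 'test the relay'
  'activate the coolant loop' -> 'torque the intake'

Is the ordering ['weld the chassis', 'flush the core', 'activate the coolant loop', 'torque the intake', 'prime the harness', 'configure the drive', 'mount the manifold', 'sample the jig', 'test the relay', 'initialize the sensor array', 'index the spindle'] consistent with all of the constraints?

Checking each listed constraint against this order: for instance, 'flush the core' is in position 2 and 'index the spindle' in position 11, so that constraint holds — and the remaining constraints check out the same way.

Yes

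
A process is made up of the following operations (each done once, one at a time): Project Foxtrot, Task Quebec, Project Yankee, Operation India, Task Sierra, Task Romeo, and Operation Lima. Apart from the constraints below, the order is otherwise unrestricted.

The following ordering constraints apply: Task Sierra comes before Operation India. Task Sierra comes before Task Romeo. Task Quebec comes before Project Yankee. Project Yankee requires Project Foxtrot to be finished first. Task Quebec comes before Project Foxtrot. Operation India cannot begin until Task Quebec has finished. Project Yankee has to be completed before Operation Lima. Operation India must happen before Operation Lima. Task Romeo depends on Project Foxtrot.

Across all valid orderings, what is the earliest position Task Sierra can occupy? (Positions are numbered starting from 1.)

1

No constraint forces any other operation before Task Sierra, so it can be placed first.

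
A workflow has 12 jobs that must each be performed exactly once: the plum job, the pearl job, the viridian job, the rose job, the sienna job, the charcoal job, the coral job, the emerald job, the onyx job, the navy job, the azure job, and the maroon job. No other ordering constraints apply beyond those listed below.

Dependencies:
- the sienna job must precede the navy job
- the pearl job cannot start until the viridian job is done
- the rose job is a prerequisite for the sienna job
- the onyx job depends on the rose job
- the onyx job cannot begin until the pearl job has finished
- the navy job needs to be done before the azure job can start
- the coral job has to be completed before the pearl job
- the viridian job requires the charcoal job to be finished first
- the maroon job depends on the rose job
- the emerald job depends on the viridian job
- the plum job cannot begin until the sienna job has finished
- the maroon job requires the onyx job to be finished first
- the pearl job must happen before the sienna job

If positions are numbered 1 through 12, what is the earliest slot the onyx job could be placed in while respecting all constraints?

6

The jobs that are forced before the onyx job, directly or transitively, are the pearl job, the viridian job, the rose job, the charcoal job, the coral job. That's 5 jobs.
So at minimum 5 jobs come before the onyx job, putting the onyx job no earlier than position 6. That position is achievable by scheduling exactly those predecessors first.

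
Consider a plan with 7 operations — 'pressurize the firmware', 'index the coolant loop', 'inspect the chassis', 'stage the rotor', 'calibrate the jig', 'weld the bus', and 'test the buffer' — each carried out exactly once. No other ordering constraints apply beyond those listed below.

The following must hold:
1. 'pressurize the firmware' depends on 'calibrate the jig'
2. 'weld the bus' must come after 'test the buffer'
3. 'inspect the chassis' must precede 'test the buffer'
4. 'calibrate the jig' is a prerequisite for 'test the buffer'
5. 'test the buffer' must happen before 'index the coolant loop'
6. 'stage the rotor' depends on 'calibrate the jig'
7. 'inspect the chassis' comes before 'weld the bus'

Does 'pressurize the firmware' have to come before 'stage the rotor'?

No chain of constraints connects 'pressurize the firmware' to 'stage the rotor' in either direction.
There exist valid orderings with 'stage the rotor' before 'pressurize the firmware', so 'pressurize the firmware' is not required to come first.

No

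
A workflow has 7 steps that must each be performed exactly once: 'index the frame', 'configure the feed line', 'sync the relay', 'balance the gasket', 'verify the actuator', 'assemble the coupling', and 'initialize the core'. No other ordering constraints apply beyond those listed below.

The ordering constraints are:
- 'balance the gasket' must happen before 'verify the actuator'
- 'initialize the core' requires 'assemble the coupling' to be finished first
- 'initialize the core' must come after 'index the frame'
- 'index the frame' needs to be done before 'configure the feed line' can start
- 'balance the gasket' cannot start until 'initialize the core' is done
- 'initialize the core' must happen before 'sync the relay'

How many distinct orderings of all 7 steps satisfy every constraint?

33

The steps with no prerequisites are 'index the frame', 'assemble the coupling'; any of them can be placed first.
Enumerating by repeatedly choosing an available step (one whose prerequisites are all placed) gives 33 distinct complete orderings.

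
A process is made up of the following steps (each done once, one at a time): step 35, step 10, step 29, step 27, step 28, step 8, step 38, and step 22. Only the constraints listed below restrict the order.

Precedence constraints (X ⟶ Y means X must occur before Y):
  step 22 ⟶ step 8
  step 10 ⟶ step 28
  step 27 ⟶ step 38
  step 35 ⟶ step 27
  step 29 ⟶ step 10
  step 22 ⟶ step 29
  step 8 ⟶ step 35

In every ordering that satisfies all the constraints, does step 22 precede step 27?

Yes

Following the dependencies: step 22 → step 8 → step 35 → step 27.
So step 22 must precede step 27 in any valid ordering.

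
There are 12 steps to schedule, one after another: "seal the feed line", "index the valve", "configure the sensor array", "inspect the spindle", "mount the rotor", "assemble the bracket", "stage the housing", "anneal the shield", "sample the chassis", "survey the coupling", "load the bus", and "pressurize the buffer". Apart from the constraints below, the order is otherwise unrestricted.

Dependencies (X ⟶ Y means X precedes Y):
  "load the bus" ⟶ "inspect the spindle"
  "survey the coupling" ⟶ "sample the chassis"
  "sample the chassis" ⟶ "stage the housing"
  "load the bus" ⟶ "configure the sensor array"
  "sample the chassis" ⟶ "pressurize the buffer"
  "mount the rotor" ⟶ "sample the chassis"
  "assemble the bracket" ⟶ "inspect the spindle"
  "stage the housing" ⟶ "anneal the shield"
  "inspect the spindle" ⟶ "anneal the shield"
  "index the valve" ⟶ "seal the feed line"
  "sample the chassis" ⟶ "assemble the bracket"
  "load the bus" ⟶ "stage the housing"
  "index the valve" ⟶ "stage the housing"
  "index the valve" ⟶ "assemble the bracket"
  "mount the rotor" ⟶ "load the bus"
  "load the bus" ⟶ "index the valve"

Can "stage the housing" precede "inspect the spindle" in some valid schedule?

The constraints leave "stage the housing" and "inspect the spindle" unordered relative to each other; nothing requires "inspect the spindle" earlier.
That means at least one valid schedule has "stage the housing" before "inspect the spindle".

Yes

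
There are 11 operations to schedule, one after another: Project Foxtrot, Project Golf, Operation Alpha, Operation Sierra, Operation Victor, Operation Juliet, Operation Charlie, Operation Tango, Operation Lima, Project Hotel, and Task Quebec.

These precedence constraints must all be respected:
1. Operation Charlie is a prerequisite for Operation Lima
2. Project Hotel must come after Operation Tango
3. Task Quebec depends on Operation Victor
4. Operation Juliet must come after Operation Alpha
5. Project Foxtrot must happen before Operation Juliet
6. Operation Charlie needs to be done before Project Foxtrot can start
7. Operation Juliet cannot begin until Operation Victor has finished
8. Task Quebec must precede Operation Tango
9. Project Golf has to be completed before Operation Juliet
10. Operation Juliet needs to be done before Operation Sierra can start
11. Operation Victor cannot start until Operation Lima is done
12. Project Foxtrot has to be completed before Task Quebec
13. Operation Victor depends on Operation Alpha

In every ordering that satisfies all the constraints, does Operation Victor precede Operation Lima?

No

There is a chain Operation Lima → Operation Victor, which puts Operation Lima before Operation Victor.
So Operation Victor does not have to come before Operation Lima — it cannot.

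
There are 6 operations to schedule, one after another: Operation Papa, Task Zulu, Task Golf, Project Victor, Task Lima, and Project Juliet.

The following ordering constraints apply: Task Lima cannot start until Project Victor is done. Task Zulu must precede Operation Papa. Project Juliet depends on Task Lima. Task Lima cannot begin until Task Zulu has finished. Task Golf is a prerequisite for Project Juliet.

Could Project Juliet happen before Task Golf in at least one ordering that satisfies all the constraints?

No

Following Task Golf → Project Juliet, Task Golf must precede Project Juliet in every valid ordering.
Hence Project Juliet can never be scheduled before Task Golf.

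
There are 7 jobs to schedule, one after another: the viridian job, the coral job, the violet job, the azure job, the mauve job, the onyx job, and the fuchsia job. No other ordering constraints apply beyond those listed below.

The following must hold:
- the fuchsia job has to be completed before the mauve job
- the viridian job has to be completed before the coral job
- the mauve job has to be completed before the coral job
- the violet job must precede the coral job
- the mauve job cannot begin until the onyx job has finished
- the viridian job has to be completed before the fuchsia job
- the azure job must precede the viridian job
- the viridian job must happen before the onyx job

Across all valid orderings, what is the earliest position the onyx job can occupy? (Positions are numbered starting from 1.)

3

The jobs that are forced before the onyx job, directly or transitively, are the viridian job, the azure job. That's 2 jobs.
So at minimum 2 jobs come before the onyx job, putting the onyx job no earlier than position 3. That position is achievable by scheduling exactly those predecessors first.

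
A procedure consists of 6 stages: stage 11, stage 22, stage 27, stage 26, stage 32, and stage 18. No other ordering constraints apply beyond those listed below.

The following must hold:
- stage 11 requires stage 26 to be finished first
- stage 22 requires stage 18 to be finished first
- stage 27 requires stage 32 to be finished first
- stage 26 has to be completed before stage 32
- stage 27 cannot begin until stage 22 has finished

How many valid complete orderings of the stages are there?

26

The stages with no prerequisites are stage 26, stage 18; any of them can be placed first.
Systematically extending each partial ordering one stage at a time and counting, there are 26 complete orderings.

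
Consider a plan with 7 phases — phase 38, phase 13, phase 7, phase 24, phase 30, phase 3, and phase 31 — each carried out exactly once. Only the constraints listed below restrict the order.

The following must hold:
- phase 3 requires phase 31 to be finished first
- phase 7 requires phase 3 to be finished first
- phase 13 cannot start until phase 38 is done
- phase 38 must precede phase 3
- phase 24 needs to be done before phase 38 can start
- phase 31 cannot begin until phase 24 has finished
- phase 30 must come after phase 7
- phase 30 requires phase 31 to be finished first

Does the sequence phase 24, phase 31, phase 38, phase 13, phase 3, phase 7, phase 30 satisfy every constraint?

Yes

Every stated constraint is respected: phase 31 sits at position 2, ahead of phase 30 at position 7, and each of the other listed pairs likewise has the predecessor earlier in the sequence.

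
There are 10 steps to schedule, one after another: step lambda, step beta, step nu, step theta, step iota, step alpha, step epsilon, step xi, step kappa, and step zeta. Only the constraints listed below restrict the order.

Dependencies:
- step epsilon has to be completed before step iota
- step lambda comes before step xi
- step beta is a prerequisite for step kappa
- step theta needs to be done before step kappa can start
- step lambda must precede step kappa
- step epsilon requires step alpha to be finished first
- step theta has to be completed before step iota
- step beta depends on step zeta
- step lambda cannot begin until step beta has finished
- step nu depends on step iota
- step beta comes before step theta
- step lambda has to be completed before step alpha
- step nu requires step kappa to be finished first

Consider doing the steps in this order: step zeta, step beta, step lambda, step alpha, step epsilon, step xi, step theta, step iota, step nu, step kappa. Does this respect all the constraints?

In the proposed order, step nu appears before step kappa.
That contradicts the constraint that step kappa must precede step nu.

No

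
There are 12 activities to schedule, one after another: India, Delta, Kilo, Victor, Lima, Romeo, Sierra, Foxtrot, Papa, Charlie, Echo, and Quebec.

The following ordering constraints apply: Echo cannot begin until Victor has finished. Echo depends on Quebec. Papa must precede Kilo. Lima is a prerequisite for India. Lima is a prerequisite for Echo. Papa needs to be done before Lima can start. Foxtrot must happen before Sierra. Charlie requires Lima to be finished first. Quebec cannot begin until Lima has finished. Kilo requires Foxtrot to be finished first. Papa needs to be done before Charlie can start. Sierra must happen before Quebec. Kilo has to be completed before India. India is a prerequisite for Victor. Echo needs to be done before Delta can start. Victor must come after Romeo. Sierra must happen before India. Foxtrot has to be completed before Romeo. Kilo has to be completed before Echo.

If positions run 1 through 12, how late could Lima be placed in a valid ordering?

6

Every activity that must follow Lima has to come after it. Tracing all chains starting from Lima, those activities are: India, Delta, Victor, Charlie, Echo, Quebec — 6 in total.
So at least 6 activities follow Lima, putting Lima no later than position 6. That position is achievable by scheduling everything else first.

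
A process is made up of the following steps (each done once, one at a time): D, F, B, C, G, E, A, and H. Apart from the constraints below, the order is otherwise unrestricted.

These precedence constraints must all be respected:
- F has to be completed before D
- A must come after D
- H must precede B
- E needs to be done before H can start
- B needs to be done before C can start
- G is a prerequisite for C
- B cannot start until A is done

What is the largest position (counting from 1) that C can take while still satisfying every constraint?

8

Nothing depends on C, so it can be the final step, position 8.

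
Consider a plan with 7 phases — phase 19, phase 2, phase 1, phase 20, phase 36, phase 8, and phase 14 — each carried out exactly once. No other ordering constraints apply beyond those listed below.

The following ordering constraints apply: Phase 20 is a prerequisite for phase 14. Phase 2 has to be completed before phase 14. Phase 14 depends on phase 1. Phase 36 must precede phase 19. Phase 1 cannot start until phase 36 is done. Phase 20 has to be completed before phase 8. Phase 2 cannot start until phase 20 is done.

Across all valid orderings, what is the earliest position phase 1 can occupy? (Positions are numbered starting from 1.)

2

Working backwards through the constraints from phase 1, its only required predecessor is phase 36.
So at minimum 1 phase comes before phase 1, putting phase 1 no earlier than position 2. That position is achievable by scheduling exactly that predecessor first.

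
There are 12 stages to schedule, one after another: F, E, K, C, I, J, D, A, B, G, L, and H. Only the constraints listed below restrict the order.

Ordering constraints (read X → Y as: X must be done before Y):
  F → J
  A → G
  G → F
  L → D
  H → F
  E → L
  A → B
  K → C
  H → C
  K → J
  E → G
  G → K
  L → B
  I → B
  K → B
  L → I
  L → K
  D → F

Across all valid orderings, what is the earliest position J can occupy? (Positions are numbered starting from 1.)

Every stage that must precede J has to come before it. Tracing all chains that end at J, those stages are: F, E, K, D, A, G, L, H — 8 in total.
With 8 mandatory predecessors, the earliest J can sit is position 8+1 = 9, and placing just those 8 first achieves it.

9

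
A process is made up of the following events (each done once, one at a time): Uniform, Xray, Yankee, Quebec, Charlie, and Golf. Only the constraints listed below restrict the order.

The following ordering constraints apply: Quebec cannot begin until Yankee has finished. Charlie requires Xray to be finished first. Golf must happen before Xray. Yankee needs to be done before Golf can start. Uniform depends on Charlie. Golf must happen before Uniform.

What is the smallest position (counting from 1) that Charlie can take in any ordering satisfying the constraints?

4

Working backwards through the constraints from Charlie, its full set of required predecessors is Xray, Yankee, Golf — 3 of them.
So at minimum 3 events come before Charlie, putting Charlie no earlier than position 4. That position is achievable by scheduling exactly those predecessors first.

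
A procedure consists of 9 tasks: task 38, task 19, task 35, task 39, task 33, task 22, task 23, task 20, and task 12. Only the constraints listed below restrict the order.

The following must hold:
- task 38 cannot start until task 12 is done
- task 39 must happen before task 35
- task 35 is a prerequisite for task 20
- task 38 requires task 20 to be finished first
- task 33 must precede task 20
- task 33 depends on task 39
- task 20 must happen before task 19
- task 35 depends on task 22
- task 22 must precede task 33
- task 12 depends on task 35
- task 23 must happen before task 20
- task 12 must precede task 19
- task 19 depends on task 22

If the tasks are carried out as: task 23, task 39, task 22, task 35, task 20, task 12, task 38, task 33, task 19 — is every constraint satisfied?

In the proposed order, task 20 appears before task 33.
Since task 33 is required before task 20, the ordering is invalid.

No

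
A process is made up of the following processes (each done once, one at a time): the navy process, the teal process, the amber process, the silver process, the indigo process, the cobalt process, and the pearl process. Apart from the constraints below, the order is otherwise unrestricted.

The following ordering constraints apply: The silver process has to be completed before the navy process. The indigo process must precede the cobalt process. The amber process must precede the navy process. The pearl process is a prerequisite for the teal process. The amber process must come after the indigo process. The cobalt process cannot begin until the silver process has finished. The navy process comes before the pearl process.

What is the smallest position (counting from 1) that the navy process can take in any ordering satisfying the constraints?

4

The processes that are forced before the navy process, directly or transitively, are the amber process, the silver process, the indigo process. That's 3 processes.
So at minimum 3 processes come before the navy process, putting the navy process no earlier than position 4. That position is achievable by scheduling exactly those predecessors first.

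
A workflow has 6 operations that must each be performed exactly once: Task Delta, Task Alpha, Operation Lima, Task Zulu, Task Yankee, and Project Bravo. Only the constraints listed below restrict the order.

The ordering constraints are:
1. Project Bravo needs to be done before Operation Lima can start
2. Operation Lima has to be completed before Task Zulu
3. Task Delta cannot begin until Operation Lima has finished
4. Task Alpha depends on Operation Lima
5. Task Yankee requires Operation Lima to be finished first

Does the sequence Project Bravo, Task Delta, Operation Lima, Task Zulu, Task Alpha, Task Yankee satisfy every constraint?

The sequence places Task Delta ahead of Operation Lima.
Since Operation Lima is required before Task Delta, the ordering is invalid.

No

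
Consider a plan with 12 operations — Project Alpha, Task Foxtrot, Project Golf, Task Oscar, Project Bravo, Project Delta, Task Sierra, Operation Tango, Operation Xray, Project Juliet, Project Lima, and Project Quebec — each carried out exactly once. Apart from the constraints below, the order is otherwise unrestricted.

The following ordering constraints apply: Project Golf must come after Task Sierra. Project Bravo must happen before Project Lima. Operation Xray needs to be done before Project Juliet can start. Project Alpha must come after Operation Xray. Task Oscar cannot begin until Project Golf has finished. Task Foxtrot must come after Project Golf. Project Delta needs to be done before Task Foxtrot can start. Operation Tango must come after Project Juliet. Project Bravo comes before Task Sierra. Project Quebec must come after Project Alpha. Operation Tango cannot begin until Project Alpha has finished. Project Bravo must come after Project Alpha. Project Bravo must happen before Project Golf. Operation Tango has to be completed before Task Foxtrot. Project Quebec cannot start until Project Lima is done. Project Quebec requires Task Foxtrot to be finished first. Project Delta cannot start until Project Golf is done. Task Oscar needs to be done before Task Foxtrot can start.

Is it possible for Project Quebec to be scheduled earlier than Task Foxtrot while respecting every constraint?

No

The constraints give a chain Task Foxtrot → Project Quebec, which forces Task Foxtrot before Project Quebec.
So no valid ordering can have Project Quebec before Task Foxtrot.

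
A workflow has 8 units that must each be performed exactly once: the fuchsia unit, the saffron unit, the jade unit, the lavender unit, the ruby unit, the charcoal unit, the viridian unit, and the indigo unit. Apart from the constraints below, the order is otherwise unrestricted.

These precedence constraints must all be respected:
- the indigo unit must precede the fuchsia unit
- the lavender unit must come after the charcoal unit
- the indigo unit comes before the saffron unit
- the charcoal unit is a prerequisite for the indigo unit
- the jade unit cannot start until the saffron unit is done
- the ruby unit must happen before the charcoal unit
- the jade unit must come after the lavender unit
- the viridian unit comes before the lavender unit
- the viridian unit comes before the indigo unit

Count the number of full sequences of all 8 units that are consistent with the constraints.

The units with no prerequisites are the ruby unit, the viridian unit; any of them can be placed first.
Systematically extending each partial ordering one unit at a time and counting, there are 33 complete orderings.

33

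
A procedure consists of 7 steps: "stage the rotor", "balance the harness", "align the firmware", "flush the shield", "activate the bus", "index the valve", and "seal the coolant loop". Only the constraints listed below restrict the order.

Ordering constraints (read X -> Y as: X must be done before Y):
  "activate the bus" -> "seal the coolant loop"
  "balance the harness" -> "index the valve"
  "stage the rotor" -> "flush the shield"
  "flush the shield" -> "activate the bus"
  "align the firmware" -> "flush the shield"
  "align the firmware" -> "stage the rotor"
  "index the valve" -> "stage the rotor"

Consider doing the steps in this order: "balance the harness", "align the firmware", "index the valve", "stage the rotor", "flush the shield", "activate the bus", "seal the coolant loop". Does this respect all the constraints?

Going through the constraints one by one, each required predecessor appears earlier in the sequence than its dependent — e.g. "align the firmware" (position 2) is before "flush the shield" (position 5), as required.

Yes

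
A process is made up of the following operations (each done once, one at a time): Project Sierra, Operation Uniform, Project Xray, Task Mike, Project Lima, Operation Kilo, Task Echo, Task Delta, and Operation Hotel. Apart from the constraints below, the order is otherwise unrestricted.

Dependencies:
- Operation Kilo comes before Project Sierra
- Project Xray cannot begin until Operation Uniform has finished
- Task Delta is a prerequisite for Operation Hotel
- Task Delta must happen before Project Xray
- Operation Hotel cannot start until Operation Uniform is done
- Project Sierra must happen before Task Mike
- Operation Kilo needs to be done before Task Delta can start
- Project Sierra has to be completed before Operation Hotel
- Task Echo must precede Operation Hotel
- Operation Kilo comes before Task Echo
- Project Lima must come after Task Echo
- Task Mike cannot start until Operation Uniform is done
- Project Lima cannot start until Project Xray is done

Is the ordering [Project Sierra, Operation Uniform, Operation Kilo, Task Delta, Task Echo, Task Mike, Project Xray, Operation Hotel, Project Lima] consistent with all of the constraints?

No

The sequence places Project Sierra ahead of Operation Kilo.
But one of the constraints requires Operation Kilo before Project Sierra, so this ordering violates it.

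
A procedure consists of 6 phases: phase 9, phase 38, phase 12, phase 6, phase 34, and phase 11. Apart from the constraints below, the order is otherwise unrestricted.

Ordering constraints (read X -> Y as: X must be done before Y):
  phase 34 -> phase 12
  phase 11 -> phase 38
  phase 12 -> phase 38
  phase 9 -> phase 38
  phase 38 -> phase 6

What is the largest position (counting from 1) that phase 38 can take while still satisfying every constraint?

5

Following the constraints forward from phase 38, its only required successor is phase 6.
With 1 mandatory successor out of 6 phases total, the latest slot for phase 38 is 6−1 = 5, and it's reachable by doing all non-successors before phase 38.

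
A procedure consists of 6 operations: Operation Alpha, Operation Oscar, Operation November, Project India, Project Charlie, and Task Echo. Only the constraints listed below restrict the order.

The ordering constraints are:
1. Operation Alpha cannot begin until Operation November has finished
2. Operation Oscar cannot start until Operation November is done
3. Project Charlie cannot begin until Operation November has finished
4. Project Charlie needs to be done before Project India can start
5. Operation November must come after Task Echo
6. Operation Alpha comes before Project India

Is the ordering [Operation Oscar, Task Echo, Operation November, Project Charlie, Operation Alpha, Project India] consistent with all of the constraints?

No

In the proposed order, Operation Oscar appears before Operation November.
Since Operation November is required before Operation Oscar, the ordering is invalid.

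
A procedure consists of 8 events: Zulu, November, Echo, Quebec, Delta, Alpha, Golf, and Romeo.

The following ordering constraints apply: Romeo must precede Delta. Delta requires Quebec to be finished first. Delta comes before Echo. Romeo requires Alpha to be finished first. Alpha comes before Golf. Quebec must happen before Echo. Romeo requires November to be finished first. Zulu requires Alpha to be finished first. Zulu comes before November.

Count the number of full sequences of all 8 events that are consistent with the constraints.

2 events have no prerequisites (Quebec, Alpha), so any of them could come first.
Systematically extending each partial ordering one event at a time and counting, there are 34 complete orderings.

34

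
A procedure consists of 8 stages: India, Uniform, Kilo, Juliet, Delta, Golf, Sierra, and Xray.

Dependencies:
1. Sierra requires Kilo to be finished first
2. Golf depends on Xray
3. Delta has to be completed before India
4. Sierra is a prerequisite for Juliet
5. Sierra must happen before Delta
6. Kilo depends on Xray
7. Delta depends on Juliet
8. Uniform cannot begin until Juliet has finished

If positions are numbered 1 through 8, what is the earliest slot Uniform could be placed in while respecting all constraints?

The stages that are forced before Uniform, directly or transitively, are Kilo, Juliet, Sierra, Xray. That's 4 stages.
So at minimum 4 stages come before Uniform, putting Uniform no earlier than position 5. That position is achievable by scheduling exactly those predecessors first.

5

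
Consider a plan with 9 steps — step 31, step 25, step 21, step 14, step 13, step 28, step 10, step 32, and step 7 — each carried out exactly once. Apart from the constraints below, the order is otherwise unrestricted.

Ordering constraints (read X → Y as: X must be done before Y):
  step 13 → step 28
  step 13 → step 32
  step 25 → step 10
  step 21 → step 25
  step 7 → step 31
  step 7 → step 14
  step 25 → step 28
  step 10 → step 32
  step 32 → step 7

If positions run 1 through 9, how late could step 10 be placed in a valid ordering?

The steps that are forced after step 10, directly or by a chain of constraints, are step 31, step 14, step 32, step 7. That's 4 steps.
So at least 4 steps follow step 10, putting step 10 no later than position 5. That position is achievable by scheduling everything else first.

5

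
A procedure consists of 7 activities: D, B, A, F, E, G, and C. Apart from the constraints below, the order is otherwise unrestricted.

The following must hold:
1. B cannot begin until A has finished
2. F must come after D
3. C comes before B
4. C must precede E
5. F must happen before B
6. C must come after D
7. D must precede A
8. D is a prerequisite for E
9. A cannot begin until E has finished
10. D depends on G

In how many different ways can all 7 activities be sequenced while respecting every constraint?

4

Only G has no prerequisites, so it must go first.
Enumerating by repeatedly choosing an available activity (one whose prerequisites are all placed) gives 4 distinct complete orderings.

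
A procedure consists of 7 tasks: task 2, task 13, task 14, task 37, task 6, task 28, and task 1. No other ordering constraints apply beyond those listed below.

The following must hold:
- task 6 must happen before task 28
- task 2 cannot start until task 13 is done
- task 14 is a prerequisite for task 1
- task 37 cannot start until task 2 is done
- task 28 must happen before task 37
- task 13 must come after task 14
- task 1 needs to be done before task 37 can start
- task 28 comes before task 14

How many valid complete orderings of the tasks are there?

Task 6 is the only task with nothing required before it, so every ordering starts there.
Counting all ways to extend the partial order to a total order gives 3.

3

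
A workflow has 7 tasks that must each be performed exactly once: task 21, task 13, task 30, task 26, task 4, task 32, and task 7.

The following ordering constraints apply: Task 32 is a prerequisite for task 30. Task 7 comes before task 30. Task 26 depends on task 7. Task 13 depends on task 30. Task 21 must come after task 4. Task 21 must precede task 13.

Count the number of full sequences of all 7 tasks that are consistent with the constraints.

The tasks with no prerequisites are task 4, task 32, task 7; any of them can be placed first.
Enumerating by repeatedly choosing an available task (one whose prerequisites are all placed) gives 95 distinct complete orderings.

95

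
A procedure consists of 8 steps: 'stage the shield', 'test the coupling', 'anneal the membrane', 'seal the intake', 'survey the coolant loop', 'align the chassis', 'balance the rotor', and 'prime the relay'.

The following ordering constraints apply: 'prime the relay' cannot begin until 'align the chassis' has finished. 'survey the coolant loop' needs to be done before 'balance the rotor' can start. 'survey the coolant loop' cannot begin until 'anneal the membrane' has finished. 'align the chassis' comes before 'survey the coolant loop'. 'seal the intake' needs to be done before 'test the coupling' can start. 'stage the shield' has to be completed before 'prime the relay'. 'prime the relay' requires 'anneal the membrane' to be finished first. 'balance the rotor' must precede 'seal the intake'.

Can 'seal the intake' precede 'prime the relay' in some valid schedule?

Yes

No chain of constraints runs from 'prime the relay' to 'seal the intake', so 'prime the relay' is not required to come first.
That means at least one valid schedule has 'seal the intake' before 'prime the relay'.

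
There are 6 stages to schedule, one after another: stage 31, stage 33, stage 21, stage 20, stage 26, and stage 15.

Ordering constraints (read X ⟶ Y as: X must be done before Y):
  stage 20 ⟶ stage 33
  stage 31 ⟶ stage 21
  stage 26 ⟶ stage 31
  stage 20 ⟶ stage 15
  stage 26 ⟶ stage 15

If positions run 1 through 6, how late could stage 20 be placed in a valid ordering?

4

The stages that are forced after stage 20, directly or by a chain of constraints, are stage 33, stage 15. That's 2 stages.
With 2 mandatory successors out of 6 stages total, the latest slot for stage 20 is 6−2 = 4, and it's reachable by doing all non-successors before stage 20.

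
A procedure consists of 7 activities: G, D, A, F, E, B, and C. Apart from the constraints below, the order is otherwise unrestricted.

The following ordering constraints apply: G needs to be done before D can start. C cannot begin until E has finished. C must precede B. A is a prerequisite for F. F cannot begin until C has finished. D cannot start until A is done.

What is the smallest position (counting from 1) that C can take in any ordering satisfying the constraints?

2

The only activity forced before C (directly or transitively) is E.
With 1 mandatory predecessor, the earliest C can sit is position 1+1 = 2, and placing just that one first achieves it.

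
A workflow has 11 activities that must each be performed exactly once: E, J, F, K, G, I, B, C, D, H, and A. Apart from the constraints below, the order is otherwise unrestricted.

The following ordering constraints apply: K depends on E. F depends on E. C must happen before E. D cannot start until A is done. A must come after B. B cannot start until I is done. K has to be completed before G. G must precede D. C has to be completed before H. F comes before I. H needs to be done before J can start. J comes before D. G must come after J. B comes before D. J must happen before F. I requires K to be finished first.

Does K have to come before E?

There is a chain E → K, which puts E before K.
So K does not have to come before E — it cannot.

No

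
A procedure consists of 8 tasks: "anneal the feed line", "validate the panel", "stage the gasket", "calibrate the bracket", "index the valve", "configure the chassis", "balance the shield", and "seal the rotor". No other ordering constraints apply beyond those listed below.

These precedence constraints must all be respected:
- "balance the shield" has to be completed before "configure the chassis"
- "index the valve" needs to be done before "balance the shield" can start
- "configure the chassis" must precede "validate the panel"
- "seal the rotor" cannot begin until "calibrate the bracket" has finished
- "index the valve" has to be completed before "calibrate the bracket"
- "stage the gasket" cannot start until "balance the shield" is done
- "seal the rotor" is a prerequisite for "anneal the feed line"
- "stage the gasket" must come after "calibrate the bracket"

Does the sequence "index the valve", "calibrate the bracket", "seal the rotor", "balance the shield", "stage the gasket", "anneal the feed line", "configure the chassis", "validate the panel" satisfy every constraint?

Yes

Going through the constraints one by one, each required predecessor appears earlier in the sequence than its dependent — e.g. "balance the shield" (position 4) is before "configure the chassis" (position 7), as required.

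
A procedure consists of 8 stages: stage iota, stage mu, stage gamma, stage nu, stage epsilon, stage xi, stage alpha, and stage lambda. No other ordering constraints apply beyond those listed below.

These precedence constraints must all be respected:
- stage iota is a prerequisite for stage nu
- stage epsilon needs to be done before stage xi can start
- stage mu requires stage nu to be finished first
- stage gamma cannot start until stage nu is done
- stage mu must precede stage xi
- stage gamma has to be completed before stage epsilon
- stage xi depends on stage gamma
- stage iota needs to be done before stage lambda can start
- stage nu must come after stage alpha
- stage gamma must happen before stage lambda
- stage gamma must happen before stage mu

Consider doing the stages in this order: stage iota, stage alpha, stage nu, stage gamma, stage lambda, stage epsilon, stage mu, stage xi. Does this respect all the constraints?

Yes

Every stated constraint is respected: stage nu sits at position 3, ahead of stage mu at position 7, and each of the other listed pairs likewise has the predecessor earlier in the sequence.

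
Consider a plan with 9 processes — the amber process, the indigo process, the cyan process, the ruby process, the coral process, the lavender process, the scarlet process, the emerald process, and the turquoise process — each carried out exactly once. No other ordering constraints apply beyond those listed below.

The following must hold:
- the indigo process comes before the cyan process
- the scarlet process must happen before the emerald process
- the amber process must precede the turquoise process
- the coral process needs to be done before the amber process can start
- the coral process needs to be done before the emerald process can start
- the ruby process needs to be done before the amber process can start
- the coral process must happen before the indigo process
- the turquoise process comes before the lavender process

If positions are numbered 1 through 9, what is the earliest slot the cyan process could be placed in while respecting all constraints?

3

Working backwards through the constraints from the cyan process, its full set of required predecessors is the indigo process, the coral process — 2 of them.
With 2 mandatory predecessors, the earliest the cyan process can sit is position 2+1 = 3, and placing just those 2 first achieves it.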